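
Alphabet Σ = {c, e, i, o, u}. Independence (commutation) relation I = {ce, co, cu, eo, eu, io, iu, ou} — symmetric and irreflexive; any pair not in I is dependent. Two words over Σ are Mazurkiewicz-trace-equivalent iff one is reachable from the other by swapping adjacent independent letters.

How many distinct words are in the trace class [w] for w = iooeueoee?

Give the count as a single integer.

504

0(i) covers ∅
1(o) covers ∅
2(o) covers 1:o
3(e) covers 0:i
4(u) covers ∅
5(e) covers 3:e
6(o) covers 2:o
7(e) covers 5:e
8(e) covers 7:e
floor of heap: 0:i, 1:o, 4:u
completions by unplaced set U, small U first (add the entries for U minus each lowest piece of U):
  |U|=1: {4}:1  {6}:1  {8}:1
  |U|=2: {2,6}:1  {4,6}:2  {4,8}:2  {6,8}:2  {7,8}:1
  |U|=3: {1,2,6}:1  {2,4,6}:3  {2,6,8}:3  {4,6,8}:6  {4,7,8}:3  {5,7,8}:1  {6,7,8}:3
  |U|=4: {1,2,4,6}:4  {1,2,6,8}:4  {2,4,6,8}:12  {2,6,7,8}:6  {3,5,7,8}:1  {4,5,7,8}:4  {4,6,7,8}:12  {5,6,7,8}:4
  |U|=5: {0,3,5,7,8}:1  {1,2,4,6,8}:20  {1,2,6,7,8}:10  {2,4,6,7,8}:30  {2,5,6,7,8}:10  {3,4,5,7,8}:5  {3,5,6,7,8}:5  {4,5,6,7,8}:20
  |U|=6: {0,3,4,5,7,8}:6  {0,3,5,6,7,8}:6  {1,2,4,6,7,8}:60  {1,2,5,6,7,8}:20  {2,3,5,6,7,8}:15  {2,4,5,6,7,8}:60  {3,4,5,6,7,8}:30
  |U|=7: {0,2,3,5,6,7,8}:21  {0,3,4,5,6,7,8}:42  {1,2,3,5,6,7,8}:35  {1,2,4,5,6,7,8}:140  {2,3,4,5,6,7,8}:105
  start at 0(i): 280
  start at 1(o): 168
  start at 4(u): 56
sum over floor = 504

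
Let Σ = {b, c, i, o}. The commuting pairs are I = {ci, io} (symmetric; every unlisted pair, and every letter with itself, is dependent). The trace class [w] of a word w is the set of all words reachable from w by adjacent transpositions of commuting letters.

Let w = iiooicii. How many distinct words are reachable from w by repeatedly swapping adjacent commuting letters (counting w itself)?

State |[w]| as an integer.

56

drop 0:i onto floor
drop 1:i onto {0:i}
drop 2:o onto floor
drop 3:o onto {2:o}
drop 4:i onto {1:i}
drop 5:c onto {3:o}
drop 6:i onto {4:i}
drop 7:i onto {6:i}
ground layer = {0:i, 2:o}
drop-orders for the pieces not yet dropped (sum over which currently-grounded one goes next):
  1 to go: {5} 1  {7} 1
  2 to go: {3,5} 1  {5,7} 2  {6,7} 1
  3 to go: {2,3,5} 1  {3,5,7} 3  {4,6,7} 1  {5,6,7} 3
  4 to go: {1,4,6,7} 1  {2,3,5,7} 4  {3,5,6,7} 6  {4,5,6,7} 4
  5 to go: {0,1,4,6,7} 1  {1,4,5,6,7} 5  {2,3,5,6,7} 10  {3,4,5,6,7} 10
  6 to go: {0,1,4,5,6,7} 6  {1,3,4,5,6,7} 15  {2,3,4,5,6,7} 20
  if 0:i drops first: 35 orders
  if 2:o drops first: 21 orders
heap linearizations: 56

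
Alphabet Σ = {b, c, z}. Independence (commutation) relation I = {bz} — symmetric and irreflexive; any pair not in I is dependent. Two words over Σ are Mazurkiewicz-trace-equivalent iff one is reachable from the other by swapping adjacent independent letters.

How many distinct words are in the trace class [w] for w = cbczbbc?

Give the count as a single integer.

3

0(c) covers ∅
1(b) covers 0:c
2(c) covers 1:b
3(z) covers 2:c
4(b) covers 2:c
5(b) covers 4:b
6(c) covers 3:z, 5:b
floor of heap: 0:c
completions by unplaced set U, small U first (add the entries for U minus each lowest piece of U):
  |U|=1: {6}:1
  |U|=2: {3,6}:1  {5,6}:1
  |U|=3: {3,5,6}:2  {4,5,6}:1
  |U|=4: {3,4,5,6}:3
  |U|=5: {2,3,4,5,6}:3
  start at 0(c): 3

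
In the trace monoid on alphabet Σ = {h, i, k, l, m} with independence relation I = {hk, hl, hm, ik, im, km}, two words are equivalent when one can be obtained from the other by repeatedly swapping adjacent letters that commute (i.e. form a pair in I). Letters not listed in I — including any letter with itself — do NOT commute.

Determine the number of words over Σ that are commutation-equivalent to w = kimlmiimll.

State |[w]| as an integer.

piece 0:k — minimal
piece 1:i — minimal
piece 2:m — minimal
piece 3:l rests on {0:k, 1:i, 2:m}
piece 4:m rests on {3:l}
piece 5:i rests on {3:l}
piece 6:i rests on {5:i}
piece 7:m rests on {4:m}
piece 8:l rests on {6:i, 7:m}
piece 9:l rests on {8:l}
minimal pieces: {0:k, 1:i, 2:m}
ways to finish when only these pieces remain (= sum over removing one remaining piece with nothing left below it):
  1 left: {9}→1
  2 left: {8,9}→1
  3 left: {6,8,9}→1  {7,8,9}→1
  4 left: {4,7,8,9}→1  {5,6,8,9}→1  {6,7,8,9}→2
  5 left: {4,6,7,8,9}→3  {5,6,7,8,9}→3
  6 left: {4,5,6,7,8,9}→6
  7 left: {3,4,5,6,7,8,9}→6
  8 left: {0,3,4,5,6,7,8,9}→6  {1,3,4,5,6,7,8,9}→6  {2,3,4,5,6,7,8,9}→6
  placing 0:k first → 12 extensions
  placing 1:i first → 12 extensions
  placing 2:m first → 12 extensions
total linear extensions = 36

36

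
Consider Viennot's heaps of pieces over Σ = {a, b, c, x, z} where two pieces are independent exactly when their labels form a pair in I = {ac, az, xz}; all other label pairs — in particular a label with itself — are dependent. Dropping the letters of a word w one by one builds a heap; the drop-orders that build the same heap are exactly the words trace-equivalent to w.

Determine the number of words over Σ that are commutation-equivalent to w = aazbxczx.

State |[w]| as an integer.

6

0(a) covers ∅
1(a) covers 0:a
2(z) covers ∅
3(b) covers 1:a, 2:z
4(x) covers 3:b
5(c) covers 4:x
6(z) covers 5:c
7(x) covers 5:c
floor of heap: 0:a, 2:z
completions by unplaced set U, small U first (add the entries for U minus each lowest piece of U):
  |U|=1: {6}:1  {7}:1
  |U|=2: {6,7}:2
  |U|=3: {5,6,7}:2
  |U|=4: {4,5,6,7}:2
  |U|=5: {3,4,5,6,7}:2
  |U|=6: {1,3,4,5,6,7}:2  {2,3,4,5,6,7}:2
  start at 0(a): 4
  start at 2(z): 2
sum over floor = 6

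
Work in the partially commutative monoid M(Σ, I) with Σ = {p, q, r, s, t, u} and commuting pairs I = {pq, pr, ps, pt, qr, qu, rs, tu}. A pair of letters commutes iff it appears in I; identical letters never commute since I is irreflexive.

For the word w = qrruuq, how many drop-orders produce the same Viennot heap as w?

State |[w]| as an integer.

15

#0=q has no predecessor
#1=r has no predecessor
#2=r depends on [1:r]
#3=u depends on [2:r]
#4=u depends on [3:u]
#5=q depends on [0:q]
sources: [0:q, 1:r]
N(rest) = Σ N(rest − s) over sources s of rest; N(one piece) = 1:
  size 1 → [4]=1  [5]=1
  size 2 → [0,5]=1  [3,4]=1  [4,5]=2
  size 3 → [0,4,5]=3  [2,3,4]=1  [3,4,5]=3
  size 4 → [0,3,4,5]=6  [1,2,3,4]=1  [2,3,4,5]=4
  first=0(q) contributes 5
  first=1(r) contributes 10
|[w]| = 15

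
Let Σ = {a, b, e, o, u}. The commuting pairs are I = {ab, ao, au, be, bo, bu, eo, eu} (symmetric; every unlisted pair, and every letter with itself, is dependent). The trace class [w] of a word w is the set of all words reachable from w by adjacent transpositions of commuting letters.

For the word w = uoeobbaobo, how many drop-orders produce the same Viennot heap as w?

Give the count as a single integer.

2520

#0=u has no predecessor
#1=o depends on [0:u]
#2=e has no predecessor
#3=o depends on [1:o]
#4=b has no predecessor
#5=b depends on [4:b]
#6=a depends on [2:e]
#7=o depends on [3:o]
#8=b depends on [5:b]
#9=o depends on [7:o]
sources: [0:u, 2:e, 4:b]
N(rest) = Σ N(rest − s) over sources s of rest; N(one piece) = 1:
  size 1 → [6]=1  [8]=1  [9]=1
  size 2 → [2,6]=1  [5,8]=1  [6,8]=2  [6,9]=2  [7,9]=1  [8,9]=2
  size 3 → [2,6,8]=3  [2,6,9]=3  [3,7,9]=1  [4,5,8]=1  [5,6,8]=3  [5,8,9]=3  [6,7,9]=3  [6,8,9]=6  [7,8,9]=3
  size 4 → [1,3,7,9]=1  [2,5,6,8]=6  [2,6,7,9]=6  [2,6,8,9]=12  [3,6,7,9]=4  [3,7,8,9]=4  [4,5,6,8]=4  [4,5,8,9]=4  [5,6,8,9]=12  [5,7,8,9]=6  [6,7,8,9]=12
  size 5 → [0,1,3,7,9]=1  [1,3,6,7,9]=5  [1,3,7,8,9]=5  [2,3,6,7,9]=10  [2,4,5,6,8]=10  [2,5,6,8,9]=30  [2,6,7,8,9]=30  [3,5,7,8,9]=10  [3,6,7,8,9]=20  [4,5,6,8,9]=20  [4,5,7,8,9]=10  [5,6,7,8,9]=30
  size 6 → [0,1,3,6,7,9]=6  [0,1,3,7,8,9]=6  [1,2,3,6,7,9]=15  [1,3,5,7,8,9]=15  [1,3,6,7,8,9]=30  [2,3,6,7,8,9]=60  [2,4,5,6,8,9]=60  [2,5,6,7,8,9]=90  [3,4,5,7,8,9]=20  [3,5,6,7,8,9]=60  [4,5,6,7,8,9]=60
  size 7 → [0,1,2,3,6,7,9]=21  [0,1,3,5,7,8,9]=21  [0,1,3,6,7,8,9]=42  [1,2,3,6,7,8,9]=105  [1,3,4,5,7,8,9]=35  [1,3,5,6,7,8,9]=105  [2,3,5,6,7,8,9]=210  [2,4,5,6,7,8,9]=210  [3,4,5,6,7,8,9]=140
  size 8 → [0,1,2,3,6,7,8,9]=168  [0,1,3,4,5,7,8,9]=56  [0,1,3,5,6,7,8,9]=168  [1,2,3,5,6,7,8,9]=420  [1,3,4,5,6,7,8,9]=280  [2,3,4,5,6,7,8,9]=560
  first=0(u) contributes 1260
  first=2(e) contributes 504
  first=4(b) contributes 756
|[w]| = 2520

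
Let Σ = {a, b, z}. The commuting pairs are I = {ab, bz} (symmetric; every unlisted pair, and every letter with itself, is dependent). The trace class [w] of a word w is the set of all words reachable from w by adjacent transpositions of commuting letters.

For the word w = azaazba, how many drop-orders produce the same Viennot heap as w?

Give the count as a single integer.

0(a) covers ∅
1(z) covers 0:a
2(a) covers 1:z
3(a) covers 2:a
4(z) covers 3:a
5(b) covers ∅
6(a) covers 4:z
floor of heap: 0:a, 5:b
completions by unplaced set U, small U first (add the entries for U minus each lowest piece of U):
  |U|=1: {5}:1  {6}:1
  |U|=2: {4,6}:1  {5,6}:2
  |U|=3: {3,4,6}:1  {4,5,6}:3
  |U|=4: {2,3,4,6}:1  {3,4,5,6}:4
  |U|=5: {1,2,3,4,6}:1  {2,3,4,5,6}:5
  start at 0(a): 6
  start at 5(b): 1
sum over floor = 7

7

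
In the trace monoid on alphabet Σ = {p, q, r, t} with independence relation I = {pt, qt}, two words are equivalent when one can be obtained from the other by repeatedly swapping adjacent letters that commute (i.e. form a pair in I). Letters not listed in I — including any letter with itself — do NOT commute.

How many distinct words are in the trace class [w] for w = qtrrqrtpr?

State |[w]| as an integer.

0(q) covers ∅
1(t) covers ∅
2(r) covers 0:q, 1:t
3(r) covers 2:r
4(q) covers 3:r
5(r) covers 4:q
6(t) covers 5:r
7(p) covers 5:r
8(r) covers 6:t, 7:p
floor of heap: 0:q, 1:t
completions by unplaced set U, small U first (add the entries for U minus each lowest piece of U):
  |U|=1: {8}:1
  |U|=2: {6,8}:1  {7,8}:1
  |U|=3: {6,7,8}:2
  |U|=4: {5,6,7,8}:2
  |U|=5: {4,5,6,7,8}:2
  |U|=6: {3,4,5,6,7,8}:2
  |U|=7: {2,3,4,5,6,7,8}:2
  start at 0(q): 2
  start at 1(t): 2
sum over floor = 4

4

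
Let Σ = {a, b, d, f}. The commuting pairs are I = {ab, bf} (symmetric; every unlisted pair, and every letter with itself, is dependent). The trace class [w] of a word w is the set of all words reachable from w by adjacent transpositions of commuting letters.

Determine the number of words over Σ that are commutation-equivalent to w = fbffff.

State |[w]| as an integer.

piece 0:f — minimal
piece 1:b — minimal
piece 2:f rests on {0:f}
piece 3:f rests on {2:f}
piece 4:f rests on {3:f}
piece 5:f rests on {4:f}
minimal pieces: {0:f, 1:b}
ways to finish when only these pieces remain (= sum over removing one remaining piece with nothing left below it):
  1 left: {1}→1  {5}→1
  2 left: {1,5}→2  {4,5}→1
  3 left: {1,4,5}→3  {3,4,5}→1
  4 left: {1,3,4,5}→4  {2,3,4,5}→1
  placing 0:f first → 5 extensions
  placing 1:b first → 1 extensions
total linear extensions = 6

6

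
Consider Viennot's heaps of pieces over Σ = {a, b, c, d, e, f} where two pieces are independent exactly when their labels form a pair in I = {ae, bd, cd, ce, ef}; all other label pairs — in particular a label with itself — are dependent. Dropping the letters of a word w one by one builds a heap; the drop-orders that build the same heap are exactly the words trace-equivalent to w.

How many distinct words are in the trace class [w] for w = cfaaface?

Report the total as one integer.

drop 0:c onto floor
drop 1:f onto {0:c}
drop 2:a onto {1:f}
drop 3:a onto {2:a}
drop 4:f onto {3:a}
drop 5:a onto {4:f}
drop 6:c onto {5:a}
drop 7:e onto floor
ground layer = {0:c, 7:e}
drop-orders for the pieces not yet dropped (sum over which currently-grounded one goes next):
  1 to go: {6} 1  {7} 1
  2 to go: {5,6} 1  {6,7} 2
  3 to go: {4,5,6} 1  {5,6,7} 3
  4 to go: {3,4,5,6} 1  {4,5,6,7} 4
  5 to go: {2,3,4,5,6} 1  {3,4,5,6,7} 5
  6 to go: {1,2,3,4,5,6} 1  {2,3,4,5,6,7} 6
  if 0:c drops first: 7 orders
  if 7:e drops first: 1 orders
heap linearizations: 8

8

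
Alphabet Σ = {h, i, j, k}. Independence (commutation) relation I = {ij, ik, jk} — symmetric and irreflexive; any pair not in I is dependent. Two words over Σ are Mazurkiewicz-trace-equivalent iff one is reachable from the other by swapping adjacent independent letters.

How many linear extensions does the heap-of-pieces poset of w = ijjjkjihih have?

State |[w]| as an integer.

105

piece 0:i — minimal
piece 1:j — minimal
piece 2:j rests on {1:j}
piece 3:j rests on {2:j}
piece 4:k — minimal
piece 5:j rests on {3:j}
piece 6:i rests on {0:i}
piece 7:h rests on {4:k, 5:j, 6:i}
piece 8:i rests on {7:h}
piece 9:h rests on {8:i}
minimal pieces: {0:i, 1:j, 4:k}
ways to finish when only these pieces remain (= sum over removing one remaining piece with nothing left below it):
  1 left: {9}→1
  2 left: {8,9}→1
  3 left: {7,8,9}→1
  4 left: {4,7,8,9}→1  {5,7,8,9}→1  {6,7,8,9}→1
  5 left: {0,6,7,8,9}→1  {3,5,7,8,9}→1  {4,5,7,8,9}→2  {4,6,7,8,9}→2  {5,6,7,8,9}→2
  6 left: {0,4,6,7,8,9}→3  {0,5,6,7,8,9}→3  {2,3,5,7,8,9}→1  {3,4,5,7,8,9}→3  {3,5,6,7,8,9}→3  {4,5,6,7,8,9}→6
  7 left: {0,3,5,6,7,8,9}→6  {0,4,5,6,7,8,9}→12  {1,2,3,5,7,8,9}→1  {2,3,4,5,7,8,9}→4  {2,3,5,6,7,8,9}→4  {3,4,5,6,7,8,9}→12
  8 left: {0,2,3,5,6,7,8,9}→10  {0,3,4,5,6,7,8,9}→30  {1,2,3,4,5,7,8,9}→5  {1,2,3,5,6,7,8,9}→5  {2,3,4,5,6,7,8,9}→20
  placing 0:i first → 30 extensions
  placing 1:j first → 60 extensions
  placing 4:k first → 15 extensions
total linear extensions = 105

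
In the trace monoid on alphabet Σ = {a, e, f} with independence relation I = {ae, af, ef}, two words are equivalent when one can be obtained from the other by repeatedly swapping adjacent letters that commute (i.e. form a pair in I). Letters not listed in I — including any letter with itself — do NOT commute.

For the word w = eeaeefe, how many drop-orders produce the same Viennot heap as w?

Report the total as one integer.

drop 0:e onto floor
drop 1:e onto {0:e}
drop 2:a onto floor
drop 3:e onto {1:e}
drop 4:e onto {3:e}
drop 5:f onto floor
drop 6:e onto {4:e}
ground layer = {0:e, 2:a, 5:f}
drop-orders for the pieces not yet dropped (sum over which currently-grounded one goes next):
  1 to go: {2} 1  {5} 1  {6} 1
  2 to go: {2,5} 2  {2,6} 2  {4,6} 1  {5,6} 2
  3 to go: {2,4,6} 3  {2,5,6} 6  {3,4,6} 1  {4,5,6} 3
  4 to go: {1,3,4,6} 1  {2,3,4,6} 4  {2,4,5,6} 12  {3,4,5,6} 4
  5 to go: {0,1,3,4,6} 1  {1,2,3,4,6} 5  {1,3,4,5,6} 5  {2,3,4,5,6} 20
  if 0:e drops first: 30 orders
  if 2:a drops first: 6 orders
  if 5:f drops first: 6 orders
heap linearizations: 42

42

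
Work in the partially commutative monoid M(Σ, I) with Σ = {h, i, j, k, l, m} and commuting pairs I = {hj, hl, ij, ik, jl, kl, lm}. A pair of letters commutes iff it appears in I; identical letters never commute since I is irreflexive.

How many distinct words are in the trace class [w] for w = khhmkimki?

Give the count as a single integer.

piece 0:k — minimal
piece 1:h rests on {0:k}
piece 2:h rests on {1:h}
piece 3:m rests on {2:h}
piece 4:k rests on {3:m}
piece 5:i rests on {3:m}
piece 6:m rests on {4:k, 5:i}
piece 7:k rests on {6:m}
piece 8:i rests on {6:m}
minimal pieces: {0:k}
ways to finish when only these pieces remain (= sum over removing one remaining piece with nothing left below it):
  1 left: {7}→1  {8}→1
  2 left: {7,8}→2
  3 left: {6,7,8}→2
  4 left: {4,6,7,8}→2  {5,6,7,8}→2
  5 left: {4,5,6,7,8}→4
  6 left: {3,4,5,6,7,8}→4
  7 left: {2,3,4,5,6,7,8}→4
  placing 0:k first → 4 extensions

4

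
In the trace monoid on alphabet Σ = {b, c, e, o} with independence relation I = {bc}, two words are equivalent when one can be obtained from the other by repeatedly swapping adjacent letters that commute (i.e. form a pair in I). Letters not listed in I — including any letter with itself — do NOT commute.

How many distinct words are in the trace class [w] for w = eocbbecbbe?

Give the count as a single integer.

9

piece 0:e — minimal
piece 1:o rests on {0:e}
piece 2:c rests on {1:o}
piece 3:b rests on {1:o}
piece 4:b rests on {3:b}
piece 5:e rests on {2:c, 4:b}
piece 6:c rests on {5:e}
piece 7:b rests on {5:e}
piece 8:b rests on {7:b}
piece 9:e rests on {6:c, 8:b}
minimal pieces: {0:e}
ways to finish when only these pieces remain (= sum over removing one remaining piece with nothing left below it):
  1 left: {9}→1
  2 left: {6,9}→1  {8,9}→1
  3 left: {6,8,9}→2  {7,8,9}→1
  4 left: {6,7,8,9}→3
  5 left: {5,6,7,8,9}→3
  6 left: {2,5,6,7,8,9}→3  {4,5,6,7,8,9}→3
  7 left: {2,4,5,6,7,8,9}→6  {3,4,5,6,7,8,9}→3
  8 left: {2,3,4,5,6,7,8,9}→9
  placing 0:e first → 9 extensions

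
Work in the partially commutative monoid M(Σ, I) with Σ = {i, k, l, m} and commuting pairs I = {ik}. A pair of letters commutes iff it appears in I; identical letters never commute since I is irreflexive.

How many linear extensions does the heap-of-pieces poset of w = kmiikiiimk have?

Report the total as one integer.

0(k) covers ∅
1(m) covers 0:k
2(i) covers 1:m
3(i) covers 2:i
4(k) covers 1:m
5(i) covers 3:i
6(i) covers 5:i
7(i) covers 6:i
8(m) covers 4:k, 7:i
9(k) covers 8:m
floor of heap: 0:k
completions by unplaced set U, small U first (add the entries for U minus each lowest piece of U):
  |U|=1: {9}:1
  |U|=2: {8,9}:1
  |U|=3: {4,8,9}:1  {7,8,9}:1
  |U|=4: {4,7,8,9}:2  {6,7,8,9}:1
  |U|=5: {4,6,7,8,9}:3  {5,6,7,8,9}:1
  |U|=6: {3,5,6,7,8,9}:1  {4,5,6,7,8,9}:4
  |U|=7: {2,3,5,6,7,8,9}:1  {3,4,5,6,7,8,9}:5
  |U|=8: {2,3,4,5,6,7,8,9}:6
  start at 0(k): 6

6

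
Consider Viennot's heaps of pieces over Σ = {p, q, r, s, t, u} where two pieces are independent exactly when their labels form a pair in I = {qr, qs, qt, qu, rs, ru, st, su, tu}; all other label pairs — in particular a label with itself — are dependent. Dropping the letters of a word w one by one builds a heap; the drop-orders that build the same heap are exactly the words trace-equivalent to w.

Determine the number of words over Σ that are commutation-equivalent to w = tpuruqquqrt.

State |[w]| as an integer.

1680

0(t) covers ∅
1(p) covers 0:t
2(u) covers 1:p
3(r) covers 1:p
4(u) covers 2:u
5(q) covers 1:p
6(q) covers 5:q
7(u) covers 4:u
8(q) covers 6:q
9(r) covers 3:r
10(t) covers 9:r
floor of heap: 0:t
completions by unplaced set U, small U first (add the entries for U minus each lowest piece of U):
  |U|=1: {7}:1  {8}:1  {10}:1
  |U|=2: {4,7}:1  {6,8}:1  {7,8}:2  {7,10}:2  {8,10}:2  {9,10}:1
  |U|=3: {2,4,7}:1  {3,9,10}:1  {4,7,8}:3  {4,7,10}:3  {5,6,8}:1  {6,7,8}:3  {6,8,10}:3  {7,8,10}:6  {7,9,10}:3  {8,9,10}:3
  |U|=4: {2,4,7,8}:4  {2,4,7,10}:4  {3,7,9,10}:4  {3,8,9,10}:4  {4,6,7,8}:6  {4,7,8,10}:12  {4,7,9,10}:6  {5,6,7,8}:4  {5,6,8,10}:4  {6,7,8,10}:12  {6,8,9,10}:6  {7,8,9,10}:12
  |U|=5: {2,4,6,7,8}:10  {2,4,7,8,10}:20  {2,4,7,9,10}:10  {3,4,7,9,10}:10  {3,6,8,9,10}:10  {3,7,8,9,10}:20  {4,5,6,7,8}:10  {4,6,7,8,10}:30  {4,7,8,9,10}:30  {5,6,7,8,10}:20  {5,6,8,9,10}:10  {6,7,8,9,10}:30
  |U|=6: {2,3,4,7,9,10}:20  {2,4,5,6,7,8}:20  {2,4,6,7,8,10}:60  {2,4,7,8,9,10}:60  {3,4,7,8,9,10}:60  {3,5,6,8,9,10}:20  {3,6,7,8,9,10}:60  {4,5,6,7,8,10}:60  {4,6,7,8,9,10}:90  {5,6,7,8,9,10}:60
  |U|=7: {2,3,4,7,8,9,10}:140  {2,4,5,6,7,8,10}:140  {2,4,6,7,8,9,10}:210  {3,4,6,7,8,9,10}:210  {3,5,6,7,8,9,10}:140  {4,5,6,7,8,9,10}:210
  |U|=8: {2,3,4,6,7,8,9,10}:560  {2,4,5,6,7,8,9,10}:560  {3,4,5,6,7,8,9,10}:560
  |U|=9: {2,3,4,5,6,7,8,9,10}:1680
  start at 0(t): 1680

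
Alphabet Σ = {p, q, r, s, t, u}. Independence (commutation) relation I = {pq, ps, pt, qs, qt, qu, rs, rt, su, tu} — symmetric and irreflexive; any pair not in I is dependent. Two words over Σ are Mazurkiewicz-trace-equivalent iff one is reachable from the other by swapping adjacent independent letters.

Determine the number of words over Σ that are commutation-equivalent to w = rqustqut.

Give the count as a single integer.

336

drop 0:r onto floor
drop 1:q onto {0:r}
drop 2:u onto {0:r}
drop 3:s onto floor
drop 4:t onto {3:s}
drop 5:q onto {1:q}
drop 6:u onto {2:u}
drop 7:t onto {4:t}
ground layer = {0:r, 3:s}
drop-orders for the pieces not yet dropped (sum over which currently-grounded one goes next):
  1 to go: {5} 1  {6} 1  {7} 1
  2 to go: {1,5} 1  {2,6} 1  {4,7} 1  {5,6} 2  {5,7} 2  {6,7} 2
  3 to go: {1,5,6} 3  {1,5,7} 3  {2,5,6} 3  {2,6,7} 3  {3,4,7} 1  {4,5,7} 3  {4,6,7} 3  {5,6,7} 6
  4 to go: {1,2,5,6} 6  {1,4,5,7} 6  {1,5,6,7} 12  {2,4,6,7} 6  {2,5,6,7} 12  {3,4,5,7} 4  {3,4,6,7} 4  {4,5,6,7} 12
  5 to go: {0,1,2,5,6} 6  {1,2,5,6,7} 30  {1,3,4,5,7} 10  {1,4,5,6,7} 30  {2,3,4,6,7} 10  {2,4,5,6,7} 30  {3,4,5,6,7} 20
  6 to go: {0,1,2,5,6,7} 36  {1,2,4,5,6,7} 90  {1,3,4,5,6,7} 60  {2,3,4,5,6,7} 60
  if 0:r drops first: 210 orders
  if 3:s drops first: 126 orders
heap linearizations: 336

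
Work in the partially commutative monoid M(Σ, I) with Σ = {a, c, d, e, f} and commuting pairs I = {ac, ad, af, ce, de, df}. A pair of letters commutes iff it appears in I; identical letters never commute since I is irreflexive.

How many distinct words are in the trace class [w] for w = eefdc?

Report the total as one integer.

4

drop 0:e onto floor
drop 1:e onto {0:e}
drop 2:f onto {1:e}
drop 3:d onto floor
drop 4:c onto {2:f, 3:d}
ground layer = {0:e, 3:d}
drop-orders for the pieces not yet dropped (sum over which currently-grounded one goes next):
  1 to go: {4} 1
  2 to go: {2,4} 1  {3,4} 1
  3 to go: {1,2,4} 1  {2,3,4} 2
  if 0:e drops first: 3 orders
  if 3:d drops first: 1 orders
heap linearizations: 4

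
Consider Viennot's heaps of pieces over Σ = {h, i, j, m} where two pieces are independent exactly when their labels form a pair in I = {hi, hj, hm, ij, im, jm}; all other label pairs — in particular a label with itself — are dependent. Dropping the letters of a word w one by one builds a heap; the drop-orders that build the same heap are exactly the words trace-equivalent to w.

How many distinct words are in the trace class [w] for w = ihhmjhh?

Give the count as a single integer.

210

#0=i has no predecessor
#1=h has no predecessor
#2=h depends on [1:h]
#3=m has no predecessor
#4=j has no predecessor
#5=h depends on [2:h]
#6=h depends on [5:h]
sources: [0:i, 1:h, 3:m, 4:j]
N(rest) = Σ N(rest − s) over sources s of rest; N(one piece) = 1:
  size 1 → [0]=1  [3]=1  [4]=1  [6]=1
  size 2 → [0,3]=2  [0,4]=2  [0,6]=2  [3,4]=2  [3,6]=2  [4,6]=2  [5,6]=1
  size 3 → [0,3,4]=6  [0,3,6]=6  [0,4,6]=6  [0,5,6]=3  [2,5,6]=1  [3,4,6]=6  [3,5,6]=3  [4,5,6]=3
  size 4 → [0,2,5,6]=4  [0,3,4,6]=24  [0,3,5,6]=12  [0,4,5,6]=12  [1,2,5,6]=1  [2,3,5,6]=4  [2,4,5,6]=4  [3,4,5,6]=12
  size 5 → [0,1,2,5,6]=5  [0,2,3,5,6]=20  [0,2,4,5,6]=20  [0,3,4,5,6]=60  [1,2,3,5,6]=5  [1,2,4,5,6]=5  [2,3,4,5,6]=20
  first=0(i) contributes 30
  first=1(h) contributes 120
  first=3(m) contributes 30
  first=4(j) contributes 30
|[w]| = 210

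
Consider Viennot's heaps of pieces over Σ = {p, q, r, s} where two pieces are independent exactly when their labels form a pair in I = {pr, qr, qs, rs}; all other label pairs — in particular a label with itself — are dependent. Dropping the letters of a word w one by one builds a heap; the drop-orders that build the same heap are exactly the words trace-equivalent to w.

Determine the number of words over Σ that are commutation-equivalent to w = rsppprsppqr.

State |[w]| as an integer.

0(r) covers ∅
1(s) covers ∅
2(p) covers 1:s
3(p) covers 2:p
4(p) covers 3:p
5(r) covers 0:r
6(s) covers 4:p
7(p) covers 6:s
8(p) covers 7:p
9(q) covers 8:p
10(r) covers 5:r
floor of heap: 0:r, 1:s
completions by unplaced set U, small U first (add the entries for U minus each lowest piece of U):
  |U|=1: {9}:1  {10}:1
  |U|=2: {5,10}:1  {8,9}:1  {9,10}:2
  |U|=3: {0,5,10}:1  {5,9,10}:3  {7,8,9}:1  {8,9,10}:3
  |U|=4: {0,5,9,10}:4  {5,8,9,10}:6  {6,7,8,9}:1  {7,8,9,10}:4
  |U|=5: {0,5,8,9,10}:10  {4,6,7,8,9}:1  {5,7,8,9,10}:10  {6,7,8,9,10}:5
  |U|=6: {0,5,7,8,9,10}:20  {3,4,6,7,8,9}:1  {4,6,7,8,9,10}:6  {5,6,7,8,9,10}:15
  |U|=7: {0,5,6,7,8,9,10}:35  {2,3,4,6,7,8,9}:1  {3,4,6,7,8,9,10}:7  {4,5,6,7,8,9,10}:21
  |U|=8: {0,4,5,6,7,8,9,10}:56  {1,2,3,4,6,7,8,9}:1  {2,3,4,6,7,8,9,10}:8  {3,4,5,6,7,8,9,10}:28
  |U|=9: {0,3,4,5,6,7,8,9,10}:84  {1,2,3,4,6,7,8,9,10}:9  {2,3,4,5,6,7,8,9,10}:36
  start at 0(r): 45
  start at 1(s): 120
sum over floor = 165

165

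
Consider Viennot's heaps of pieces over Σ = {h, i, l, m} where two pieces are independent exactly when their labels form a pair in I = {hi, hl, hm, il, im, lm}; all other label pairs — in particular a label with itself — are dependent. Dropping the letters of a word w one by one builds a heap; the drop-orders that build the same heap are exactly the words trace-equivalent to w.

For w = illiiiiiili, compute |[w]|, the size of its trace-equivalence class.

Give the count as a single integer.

165

drop 0:i onto floor
drop 1:l onto floor
drop 2:l onto {1:l}
drop 3:i onto {0:i}
drop 4:i onto {3:i}
drop 5:i onto {4:i}
drop 6:i onto {5:i}
drop 7:i onto {6:i}
drop 8:i onto {7:i}
drop 9:l onto {2:l}
drop 10:i onto {8:i}
ground layer = {0:i, 1:l}
drop-orders for the pieces not yet dropped (sum over which currently-grounded one goes next):
  1 to go: {9} 1  {10} 1
  2 to go: {2,9} 1  {8,10} 1  {9,10} 2
  3 to go: {1,2,9} 1  {2,9,10} 3  {7,8,10} 1  {8,9,10} 3
  4 to go: {1,2,9,10} 4  {2,8,9,10} 6  {6,7,8,10} 1  {7,8,9,10} 4
  5 to go: {1,2,8,9,10} 10  {2,7,8,9,10} 10  {5,6,7,8,10} 1  {6,7,8,9,10} 5
  6 to go: {1,2,7,8,9,10} 20  {2,6,7,8,9,10} 15  {4,5,6,7,8,10} 1  {5,6,7,8,9,10} 6
  7 to go: {1,2,6,7,8,9,10} 35  {2,5,6,7,8,9,10} 21  {3,4,5,6,7,8,10} 1  {4,5,6,7,8,9,10} 7
  8 to go: {0,3,4,5,6,7,8,10} 1  {1,2,5,6,7,8,9,10} 56  {2,4,5,6,7,8,9,10} 28  {3,4,5,6,7,8,9,10} 8
  9 to go: {0,3,4,5,6,7,8,9,10} 9  {1,2,4,5,6,7,8,9,10} 84  {2,3,4,5,6,7,8,9,10} 36
  if 0:i drops first: 120 orders
  if 1:l drops first: 45 orders
heap linearizations: 165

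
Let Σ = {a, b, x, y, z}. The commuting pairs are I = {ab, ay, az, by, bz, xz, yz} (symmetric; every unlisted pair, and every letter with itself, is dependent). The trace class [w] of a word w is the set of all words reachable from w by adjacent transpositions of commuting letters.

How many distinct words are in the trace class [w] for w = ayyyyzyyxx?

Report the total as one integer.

70

drop 0:a onto floor
drop 1:y onto floor
drop 2:y onto {1:y}
drop 3:y onto {2:y}
drop 4:y onto {3:y}
drop 5:z onto floor
drop 6:y onto {4:y}
drop 7:y onto {6:y}
drop 8:x onto {0:a, 7:y}
drop 9:x onto {8:x}
ground layer = {0:a, 1:y, 5:z}
drop-orders for the pieces not yet dropped (sum over which currently-grounded one goes next):
  1 to go: {5} 1  {9} 1
  2 to go: {5,9} 2  {8,9} 1
  3 to go: {0,8,9} 1  {5,8,9} 3  {7,8,9} 1
  4 to go: {0,5,8,9} 4  {0,7,8,9} 2  {5,7,8,9} 4  {6,7,8,9} 1
  5 to go: {0,5,7,8,9} 10  {0,6,7,8,9} 3  {4,6,7,8,9} 1  {5,6,7,8,9} 5
  6 to go: {0,4,6,7,8,9} 4  {0,5,6,7,8,9} 18  {3,4,6,7,8,9} 1  {4,5,6,7,8,9} 6
  7 to go: {0,3,4,6,7,8,9} 5  {0,4,5,6,7,8,9} 28  {2,3,4,6,7,8,9} 1  {3,4,5,6,7,8,9} 7
  8 to go: {0,2,3,4,6,7,8,9} 6  {0,3,4,5,6,7,8,9} 40  {1,2,3,4,6,7,8,9} 1  {2,3,4,5,6,7,8,9} 8
  if 0:a drops first: 9 orders
  if 1:y drops first: 54 orders
  if 5:z drops first: 7 orders
heap linearizations: 70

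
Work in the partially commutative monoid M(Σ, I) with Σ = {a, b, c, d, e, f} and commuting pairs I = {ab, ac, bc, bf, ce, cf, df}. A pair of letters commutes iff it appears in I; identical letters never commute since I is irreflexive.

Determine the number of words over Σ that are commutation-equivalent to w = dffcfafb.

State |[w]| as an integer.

104

#0=d has no predecessor
#1=f has no predecessor
#2=f depends on [1:f]
#3=c depends on [0:d]
#4=f depends on [2:f]
#5=a depends on [0:d, 4:f]
#6=f depends on [5:a]
#7=b depends on [0:d]
sources: [0:d, 1:f]
N(rest) = Σ N(rest − s) over sources s of rest; N(one piece) = 1:
  size 1 → [3]=1  [6]=1  [7]=1
  size 2 → [3,6]=2  [3,7]=2  [5,6]=1  [6,7]=2
  size 3 → [3,5,6]=3  [3,6,7]=6  [4,5,6]=1  [5,6,7]=3
  size 4 → [2,4,5,6]=1  [3,4,5,6]=4  [3,5,6,7]=12  [4,5,6,7]=4
  size 5 → [0,3,5,6,7]=12  [1,2,4,5,6]=1  [2,3,4,5,6]=5  [2,4,5,6,7]=5  [3,4,5,6,7]=20
  size 6 → [0,3,4,5,6,7]=32  [1,2,3,4,5,6]=6  [1,2,4,5,6,7]=6  [2,3,4,5,6,7]=30
  first=0(d) contributes 42
  first=1(f) contributes 62
|[w]| = 104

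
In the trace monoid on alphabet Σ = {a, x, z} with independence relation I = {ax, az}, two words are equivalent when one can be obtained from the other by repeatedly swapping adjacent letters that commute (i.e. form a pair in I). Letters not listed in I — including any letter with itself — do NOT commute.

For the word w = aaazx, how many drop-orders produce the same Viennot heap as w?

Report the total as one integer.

10

piece 0:a — minimal
piece 1:a rests on {0:a}
piece 2:a rests on {1:a}
piece 3:z — minimal
piece 4:x rests on {3:z}
minimal pieces: {0:a, 3:z}
ways to finish when only these pieces remain (= sum over removing one remaining piece with nothing left below it):
  1 left: {2}→1  {4}→1
  2 left: {1,2}→1  {2,4}→2  {3,4}→1
  3 left: {0,1,2}→1  {1,2,4}→3  {2,3,4}→3
  placing 0:a first → 6 extensions
  placing 3:z first → 4 extensions
total linear extensions = 10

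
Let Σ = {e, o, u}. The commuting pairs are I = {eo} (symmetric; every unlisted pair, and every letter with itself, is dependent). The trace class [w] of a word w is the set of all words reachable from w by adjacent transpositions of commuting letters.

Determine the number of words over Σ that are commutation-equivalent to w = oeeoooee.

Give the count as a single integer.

0(o) covers ∅
1(e) covers ∅
2(e) covers 1:e
3(o) covers 0:o
4(o) covers 3:o
5(o) covers 4:o
6(e) covers 2:e
7(e) covers 6:e
floor of heap: 0:o, 1:e
completions by unplaced set U, small U first (add the entries for U minus each lowest piece of U):
  |U|=1: {5}:1  {7}:1
  |U|=2: {4,5}:1  {5,7}:2  {6,7}:1
  |U|=3: {2,6,7}:1  {3,4,5}:1  {4,5,7}:3  {5,6,7}:3
  |U|=4: {0,3,4,5}:1  {1,2,6,7}:1  {2,5,6,7}:4  {3,4,5,7}:4  {4,5,6,7}:6
  |U|=5: {0,3,4,5,7}:5  {1,2,5,6,7}:5  {2,4,5,6,7}:10  {3,4,5,6,7}:10
  |U|=6: {0,3,4,5,6,7}:15  {1,2,4,5,6,7}:15  {2,3,4,5,6,7}:20
  start at 0(o): 35
  start at 1(e): 35
sum over floor = 70

70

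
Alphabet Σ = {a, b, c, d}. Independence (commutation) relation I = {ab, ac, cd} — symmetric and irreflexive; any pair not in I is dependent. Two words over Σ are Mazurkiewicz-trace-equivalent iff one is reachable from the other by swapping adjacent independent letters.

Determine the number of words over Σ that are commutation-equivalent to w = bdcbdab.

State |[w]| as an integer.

4

0(b) covers ∅
1(d) covers 0:b
2(c) covers 0:b
3(b) covers 1:d, 2:c
4(d) covers 3:b
5(a) covers 4:d
6(b) covers 4:d
floor of heap: 0:b
completions by unplaced set U, small U first (add the entries for U minus each lowest piece of U):
  |U|=1: {5}:1  {6}:1
  |U|=2: {5,6}:2
  |U|=3: {4,5,6}:2
  |U|=4: {3,4,5,6}:2
  |U|=5: {1,3,4,5,6}:2  {2,3,4,5,6}:2
  start at 0(b): 4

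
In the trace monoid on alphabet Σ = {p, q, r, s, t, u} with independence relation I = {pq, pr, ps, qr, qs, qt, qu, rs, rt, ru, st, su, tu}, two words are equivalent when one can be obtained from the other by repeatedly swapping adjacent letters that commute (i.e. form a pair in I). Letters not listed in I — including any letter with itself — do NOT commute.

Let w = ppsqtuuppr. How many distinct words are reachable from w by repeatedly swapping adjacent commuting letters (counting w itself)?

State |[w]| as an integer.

piece 0:p — minimal
piece 1:p rests on {0:p}
piece 2:s — minimal
piece 3:q — minimal
piece 4:t rests on {1:p}
piece 5:u rests on {1:p}
piece 6:u rests on {5:u}
piece 7:p rests on {4:t, 6:u}
piece 8:p rests on {7:p}
piece 9:r — minimal
minimal pieces: {0:p, 2:s, 3:q, 9:r}
ways to finish when only these pieces remain (= sum over removing one remaining piece with nothing left below it):
  1 left: {2}→1  {3}→1  {8}→1  {9}→1
  2 left: {2,3}→2  {2,8}→2  {2,9}→2  {3,8}→2  {3,9}→2  {7,8}→1  {8,9}→2
  3 left: {2,3,8}→6  {2,3,9}→6  {2,7,8}→3  {2,8,9}→6  {3,7,8}→3  {3,8,9}→6  {4,7,8}→1  {6,7,8}→1  {7,8,9}→3
  4 left: {2,3,7,8}→12  {2,3,8,9}→24  {2,4,7,8}→4  {2,6,7,8}→4  {2,7,8,9}→12  {3,4,7,8}→4  {3,6,7,8}→4  {3,7,8,9}→12  {4,6,7,8}→2  {4,7,8,9}→4  {5,6,7,8}→1  {6,7,8,9}→4
  5 left: {2,3,4,7,8}→20  {2,3,6,7,8}→20  {2,3,7,8,9}→60  {2,4,6,7,8}→10  {2,4,7,8,9}→20  {2,5,6,7,8}→5  {2,6,7,8,9}→20  {3,4,6,7,8}→10  {3,4,7,8,9}→20  {3,5,6,7,8}→5  {3,6,7,8,9}→20  {4,5,6,7,8}→3  {4,6,7,8,9}→10  {5,6,7,8,9}→5
  6 left: {1,4,5,6,7,8}→3  {2,3,4,6,7,8}→60  {2,3,4,7,8,9}→120  {2,3,5,6,7,8}→30  {2,3,6,7,8,9}→120  {2,4,5,6,7,8}→18  {2,4,6,7,8,9}→60  {2,5,6,7,8,9}→30  {3,4,5,6,7,8}→18  {3,4,6,7,8,9}→60  {3,5,6,7,8,9}→30  {4,5,6,7,8,9}→18
  7 left: {0,1,4,5,6,7,8}→3  {1,2,4,5,6,7,8}→21  {1,3,4,5,6,7,8}→21  {1,4,5,6,7,8,9}→21  {2,3,4,5,6,7,8}→126  {2,3,4,6,7,8,9}→420  {2,3,5,6,7,8,9}→210  {2,4,5,6,7,8,9}→126  {3,4,5,6,7,8,9}→126
  8 left: {0,1,2,4,5,6,7,8}→24  {0,1,3,4,5,6,7,8}→24  {0,1,4,5,6,7,8,9}→24  {1,2,3,4,5,6,7,8}→168  {1,2,4,5,6,7,8,9}→168  {1,3,4,5,6,7,8,9}→168  {2,3,4,5,6,7,8,9}→1008
  placing 0:p first → 1512 extensions
  placing 2:s first → 216 extensions
  placing 3:q first → 216 extensions
  placing 9:r first → 216 extensions
total linear extensions = 2160

2160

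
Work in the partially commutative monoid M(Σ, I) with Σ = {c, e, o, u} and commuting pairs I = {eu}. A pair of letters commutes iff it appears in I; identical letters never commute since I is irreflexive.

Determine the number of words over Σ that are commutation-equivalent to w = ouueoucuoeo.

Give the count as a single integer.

3

#0=o has no predecessor
#1=u depends on [0:o]
#2=u depends on [1:u]
#3=e depends on [0:o]
#4=o depends on [2:u, 3:e]
#5=u depends on [4:o]
#6=c depends on [5:u]
#7=u depends on [6:c]
#8=o depends on [7:u]
#9=e depends on [8:o]
#10=o depends on [9:e]
sources: [0:o]
N(rest) = Σ N(rest − s) over sources s of rest; N(one piece) = 1:
  size 1 → [10]=1
  size 2 → [9,10]=1
  size 3 → [8,9,10]=1
  size 4 → [7,8,9,10]=1
  size 5 → [6,7,8,9,10]=1
  size 6 → [5,6,7,8,9,10]=1
  size 7 → [4,5,6,7,8,9,10]=1
  size 8 → [2,4,5,6,7,8,9,10]=1  [3,4,5,6,7,8,9,10]=1
  size 9 → [1,2,4,5,6,7,8,9,10]=1  [2,3,4,5,6,7,8,9,10]=2
  first=0(o) contributes 3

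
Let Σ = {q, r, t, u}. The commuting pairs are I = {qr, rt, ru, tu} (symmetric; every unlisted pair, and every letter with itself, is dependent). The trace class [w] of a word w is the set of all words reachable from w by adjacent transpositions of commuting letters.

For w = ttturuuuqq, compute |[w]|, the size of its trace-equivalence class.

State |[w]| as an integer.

piece 0:t — minimal
piece 1:t rests on {0:t}
piece 2:t rests on {1:t}
piece 3:u — minimal
piece 4:r — minimal
piece 5:u rests on {3:u}
piece 6:u rests on {5:u}
piece 7:u rests on {6:u}
piece 8:q rests on {2:t, 7:u}
piece 9:q rests on {8:q}
minimal pieces: {0:t, 3:u, 4:r}
ways to finish when only these pieces remain (= sum over removing one remaining piece with nothing left below it):
  1 left: {4}→1  {9}→1
  2 left: {4,9}→2  {8,9}→1
  3 left: {2,8,9}→1  {4,8,9}→3  {7,8,9}→1
  4 left: {1,2,8,9}→1  {2,4,8,9}→4  {2,7,8,9}→2  {4,7,8,9}→4  {6,7,8,9}→1
  5 left: {0,1,2,8,9}→1  {1,2,4,8,9}→5  {1,2,7,8,9}→3  {2,4,7,8,9}→10  {2,6,7,8,9}→3  {4,6,7,8,9}→5  {5,6,7,8,9}→1
  6 left: {0,1,2,4,8,9}→6  {0,1,2,7,8,9}→4  {1,2,4,7,8,9}→18  {1,2,6,7,8,9}→6  {2,4,6,7,8,9}→18  {2,5,6,7,8,9}→4  {3,5,6,7,8,9}→1  {4,5,6,7,8,9}→6
  7 left: {0,1,2,4,7,8,9}→28  {0,1,2,6,7,8,9}→10  {1,2,4,6,7,8,9}→42  {1,2,5,6,7,8,9}→10  {2,3,5,6,7,8,9}→5  {2,4,5,6,7,8,9}→28  {3,4,5,6,7,8,9}→7
  8 left: {0,1,2,4,6,7,8,9}→80  {0,1,2,5,6,7,8,9}→20  {1,2,3,5,6,7,8,9}→15  {1,2,4,5,6,7,8,9}→80  {2,3,4,5,6,7,8,9}→40
  placing 0:t first → 135 extensions
  placing 3:u first → 180 extensions
  placing 4:r first → 35 extensions
total linear extensions = 350

350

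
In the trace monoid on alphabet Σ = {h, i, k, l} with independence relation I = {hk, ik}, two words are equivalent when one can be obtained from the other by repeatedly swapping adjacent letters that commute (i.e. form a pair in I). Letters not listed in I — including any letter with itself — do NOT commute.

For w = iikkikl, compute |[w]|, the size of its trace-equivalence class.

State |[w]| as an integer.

piece 0:i — minimal
piece 1:i rests on {0:i}
piece 2:k — minimal
piece 3:k rests on {2:k}
piece 4:i rests on {1:i}
piece 5:k rests on {3:k}
piece 6:l rests on {4:i, 5:k}
minimal pieces: {0:i, 2:k}
ways to finish when only these pieces remain (= sum over removing one remaining piece with nothing left below it):
  1 left: {6}→1
  2 left: {4,6}→1  {5,6}→1
  3 left: {1,4,6}→1  {3,5,6}→1  {4,5,6}→2
  4 left: {0,1,4,6}→1  {1,4,5,6}→3  {2,3,5,6}→1  {3,4,5,6}→3
  5 left: {0,1,4,5,6}→4  {1,3,4,5,6}→6  {2,3,4,5,6}→4
  placing 0:i first → 10 extensions
  placing 2:k first → 10 extensions
total linear extensions = 20

20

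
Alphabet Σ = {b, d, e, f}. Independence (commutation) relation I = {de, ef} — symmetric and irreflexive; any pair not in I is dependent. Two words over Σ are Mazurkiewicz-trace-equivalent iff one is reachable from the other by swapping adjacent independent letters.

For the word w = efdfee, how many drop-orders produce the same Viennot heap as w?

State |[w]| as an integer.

0(e) covers ∅
1(f) covers ∅
2(d) covers 1:f
3(f) covers 2:d
4(e) covers 0:e
5(e) covers 4:e
floor of heap: 0:e, 1:f
completions by unplaced set U, small U first (add the entries for U minus each lowest piece of U):
  |U|=1: {3}:1  {5}:1
  |U|=2: {2,3}:1  {3,5}:2  {4,5}:1
  |U|=3: {0,4,5}:1  {1,2,3}:1  {2,3,5}:3  {3,4,5}:3
  |U|=4: {0,3,4,5}:4  {1,2,3,5}:4  {2,3,4,5}:6
  start at 0(e): 10
  start at 1(f): 10
sum over floor = 20

20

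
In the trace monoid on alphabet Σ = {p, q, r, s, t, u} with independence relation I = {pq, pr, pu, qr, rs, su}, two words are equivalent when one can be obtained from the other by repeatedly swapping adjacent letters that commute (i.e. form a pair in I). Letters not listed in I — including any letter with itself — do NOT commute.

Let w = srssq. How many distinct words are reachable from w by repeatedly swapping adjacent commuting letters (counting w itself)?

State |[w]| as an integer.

piece 0:s — minimal
piece 1:r — minimal
piece 2:s rests on {0:s}
piece 3:s rests on {2:s}
piece 4:q rests on {3:s}
minimal pieces: {0:s, 1:r}
ways to finish when only these pieces remain (= sum over removing one remaining piece with nothing left below it):
  1 left: {1}→1  {4}→1
  2 left: {1,4}→2  {3,4}→1
  3 left: {1,3,4}→3  {2,3,4}→1
  placing 0:s first → 4 extensions
  placing 1:r first → 1 extensions
total linear extensions = 5

5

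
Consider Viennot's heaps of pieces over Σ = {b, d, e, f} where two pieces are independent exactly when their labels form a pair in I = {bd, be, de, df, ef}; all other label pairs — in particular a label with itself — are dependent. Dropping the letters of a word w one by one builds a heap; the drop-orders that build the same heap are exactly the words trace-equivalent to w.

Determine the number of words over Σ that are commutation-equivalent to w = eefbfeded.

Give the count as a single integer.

1260

0(e) covers ∅
1(e) covers 0:e
2(f) covers ∅
3(b) covers 2:f
4(f) covers 3:b
5(e) covers 1:e
6(d) covers ∅
7(e) covers 5:e
8(d) covers 6:d
floor of heap: 0:e, 2:f, 6:d
completions by unplaced set U, small U first (add the entries for U minus each lowest piece of U):
  |U|=1: {4}:1  {7}:1  {8}:1
  |U|=2: {3,4}:1  {4,7}:2  {4,8}:2  {5,7}:1  {6,8}:1  {7,8}:2
  |U|=3: {1,5,7}:1  {2,3,4}:1  {3,4,7}:3  {3,4,8}:3  {4,5,7}:3  {4,6,8}:3  {4,7,8}:6  {5,7,8}:3  {6,7,8}:3
  |U|=4: {0,1,5,7}:1  {1,4,5,7}:4  {1,5,7,8}:4  {2,3,4,7}:4  {2,3,4,8}:4  {3,4,5,7}:6  {3,4,6,8}:6  {3,4,7,8}:12  {4,5,7,8}:12  {4,6,7,8}:12  {5,6,7,8}:6
  |U|=5: {0,1,4,5,7}:5  {0,1,5,7,8}:5  {1,3,4,5,7}:10  {1,4,5,7,8}:20  {1,5,6,7,8}:10  {2,3,4,5,7}:10  {2,3,4,6,8}:10  {2,3,4,7,8}:20  {3,4,5,7,8}:30  {3,4,6,7,8}:30  {4,5,6,7,8}:30
  |U|=6: {0,1,3,4,5,7}:15  {0,1,4,5,7,8}:30  {0,1,5,6,7,8}:15  {1,2,3,4,5,7}:20  {1,3,4,5,7,8}:60  {1,4,5,6,7,8}:60  {2,3,4,5,7,8}:60  {2,3,4,6,7,8}:60  {3,4,5,6,7,8}:90
  |U|=7: {0,1,2,3,4,5,7}:35  {0,1,3,4,5,7,8}:105  {0,1,4,5,6,7,8}:105  {1,2,3,4,5,7,8}:140  {1,3,4,5,6,7,8}:210  {2,3,4,5,6,7,8}:210
  start at 0(e): 560
  start at 2(f): 420
  start at 6(d): 280
sum over floor = 1260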